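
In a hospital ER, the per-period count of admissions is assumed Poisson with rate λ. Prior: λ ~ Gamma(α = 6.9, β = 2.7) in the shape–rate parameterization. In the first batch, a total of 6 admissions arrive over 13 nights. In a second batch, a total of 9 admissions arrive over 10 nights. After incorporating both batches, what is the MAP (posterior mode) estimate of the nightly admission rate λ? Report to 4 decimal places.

0.8132

With a Gamma(shape α, rate β) prior, the Poisson likelihood is conjugate: the posterior is Gamma(α + ΣXᵢ, β + n).
After batch 1: Gamma(α+S, β+n) = Gamma(6.9+6, 2.7+13) = Gamma(12.9, 15.7).
After batch 2: Gamma(α+S, β+n) = Gamma(12.9+9, 15.7+10) = Gamma(21.9, 25.7).
Mode of Gamma(α,β) for α≥1 is (α−1)/β = 20.9/25.7 = 0.8132.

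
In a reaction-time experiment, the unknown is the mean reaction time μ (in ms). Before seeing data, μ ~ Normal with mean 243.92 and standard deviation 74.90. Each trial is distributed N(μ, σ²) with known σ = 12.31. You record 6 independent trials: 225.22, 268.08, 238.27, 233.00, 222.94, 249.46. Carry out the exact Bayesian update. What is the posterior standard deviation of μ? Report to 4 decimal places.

5.0143

For Normal data with known variance σ², a Normal(μ₀, σ₀²) prior on μ is conjugate. Posterior precision = 1/σ₀² + n/σ²; posterior mean is the precision-weighted average of μ₀ and x̄.
σ₀² = 74.90² = 5610.01, σ² = 12.31² = 151.5361; σ² + n·σ₀² = 151.5361 + 6·5610.01 = 33811.5961.
Posterior precision = 1/σ₀² + n/σ² = 1/5610.01 + 6/151.5361 = (σ² + n·σ₀²)/(σ₀²σ²) = 33811.5961/(5610.01·151.5361); posterior variance σₙ² = σ₀²σ²/(σ² + n·σ₀²) = 5610.01·151.5361/33811.5961 = 25.142825.
Posterior SD = √σₙ² = √(5610.01·151.5361/33811.5961) = 5.0143.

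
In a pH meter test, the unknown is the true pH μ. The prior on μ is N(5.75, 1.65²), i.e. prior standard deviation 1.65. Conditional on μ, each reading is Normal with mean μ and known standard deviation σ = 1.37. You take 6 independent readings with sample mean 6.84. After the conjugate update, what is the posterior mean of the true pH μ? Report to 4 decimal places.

6.7277

For Normal data with known variance σ², a Normal(μ₀, σ₀²) prior on μ is conjugate. Posterior precision = 1/σ₀² + n/σ²; posterior mean is the precision-weighted average of μ₀ and x̄.
n·x̄ = 6·6.84 = 41.04.
σ₀² = 1.65² = 2.7225, σ² = 1.37² = 1.8769; σ² + n·σ₀² = 1.8769 + 6·2.7225 = 18.2119.
Posterior mean = (μ₀/σ₀² + n·x̄/σ²)/(1/σ₀² + n/σ²) = (σ²·μ₀ + σ₀²·n·x̄)/(σ² + n·σ₀²) = (1.8769·5.75 + 2.7225·41.04)/18.2119 = 122.523575/18.2119 = 6.7277.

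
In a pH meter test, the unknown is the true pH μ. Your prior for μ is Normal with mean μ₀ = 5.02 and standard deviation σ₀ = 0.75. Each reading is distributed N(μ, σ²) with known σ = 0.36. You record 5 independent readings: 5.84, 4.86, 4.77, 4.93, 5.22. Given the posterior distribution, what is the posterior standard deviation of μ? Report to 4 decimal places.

0.1574

For Normal data with known variance σ², a Normal(μ₀, σ₀²) prior on μ is conjugate. Posterior precision = 1/σ₀² + n/σ²; posterior mean is the precision-weighted average of μ₀ and x̄.
σ₀² = 0.75² = 0.5625, σ² = 0.36² = 0.1296; σ² + n·σ₀² = 0.1296 + 5·0.5625 = 2.9421.
Posterior precision = 1/σ₀² + n/σ² = 1/0.5625 + 5/0.1296 = (σ² + n·σ₀²)/(σ₀²σ²) = 2.9421/(0.5625·0.1296); posterior variance σₙ² = σ₀²σ²/(σ² + n·σ₀²) = 0.5625·0.1296/2.9421 = 0.024778.
Posterior SD = √σₙ² = √(0.5625·0.1296/2.9421) = 0.1574.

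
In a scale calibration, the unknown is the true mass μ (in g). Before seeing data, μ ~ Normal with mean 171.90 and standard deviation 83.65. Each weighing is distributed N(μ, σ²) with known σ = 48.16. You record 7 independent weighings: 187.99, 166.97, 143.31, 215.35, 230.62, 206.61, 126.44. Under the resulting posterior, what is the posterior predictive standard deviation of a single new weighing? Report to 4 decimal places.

For Normal data with known variance σ², a Normal(μ₀, σ₀²) prior on μ is conjugate. Posterior precision = 1/σ₀² + n/σ²; posterior mean is the precision-weighted average of μ₀ and x̄.
σ₀² = 83.65² = 6997.3225, σ² = 48.16² = 2319.3856; σ² + n·σ₀² = 2319.3856 + 7·6997.3225 = 51300.6431.
Posterior precision = 1/σ₀² + n/σ² = 1/6997.3225 + 7/2319.3856 = (σ² + n·σ₀²)/(σ₀²σ²) = 51300.6431/(6997.3225·2319.3856); posterior variance σₙ² = σ₀²σ²/(σ² + n·σ₀²) = 6997.3225·2319.3856/51300.6431 = 316.360343.
Predictive variance for one new observation = σₙ² + σ² = 6997.3225·2319.3856/51300.6431 + 2319.3856 = σ²·(σ₀² + 51300.6431)/51300.6431 = 2319.3856·58297.9656/51300.6431 = 2635.745943; SD = √(2319.3856·58297.9656/51300.6431) = 51.3395.

51.3395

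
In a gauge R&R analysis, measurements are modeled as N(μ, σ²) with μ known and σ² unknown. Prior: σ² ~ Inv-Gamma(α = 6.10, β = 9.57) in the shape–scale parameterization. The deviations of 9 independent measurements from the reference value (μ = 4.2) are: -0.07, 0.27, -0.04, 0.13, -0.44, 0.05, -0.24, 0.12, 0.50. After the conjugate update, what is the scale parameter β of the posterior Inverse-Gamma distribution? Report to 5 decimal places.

With known mean μ and an Inverse-Gamma(α, β) prior on σ², the Normal likelihood is conjugate: posterior is Inv-Gamma(α + n/2, β + Σ(xᵢ−μ)²/2).
Σ(xᵢ−μ)² = (-0.07)² + (0.27)² + (-0.04)² + (0.13)² + (-0.44)² + (0.05)² + (-0.24)² + (0.12)² + (0.50)² = 0.6144.
Posterior: Inv-Gamma(6.10 + 9/2, 9.57 + 0.6144/2) = Inv-Gamma(10.60, 9.87720).
Posterior β = 9.87720.

9.87720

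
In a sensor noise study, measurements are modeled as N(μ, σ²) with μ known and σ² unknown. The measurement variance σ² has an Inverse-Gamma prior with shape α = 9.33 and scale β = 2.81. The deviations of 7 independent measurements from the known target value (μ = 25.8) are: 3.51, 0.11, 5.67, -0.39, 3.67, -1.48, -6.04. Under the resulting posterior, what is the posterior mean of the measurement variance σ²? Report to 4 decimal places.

With known mean μ and an Inverse-Gamma(α, β) prior on σ², the Normal likelihood is conjugate: posterior is Inv-Gamma(α + n/2, β + Σ(xᵢ−μ)²/2).
Σ(xᵢ−μ)² = (3.51)² + (0.11)² + (5.67)² + (-0.39)² + (3.67)² + (-1.48)² + (-6.04)² = 96.7741.
Posterior: Inv-Gamma(9.33 + 7/2, 2.81 + 96.7741/2) = Inv-Gamma(12.83, 51.19705).
E[σ²|data] = β/(α−1) = 51.19705/11.83 = 4.3277.

4.3277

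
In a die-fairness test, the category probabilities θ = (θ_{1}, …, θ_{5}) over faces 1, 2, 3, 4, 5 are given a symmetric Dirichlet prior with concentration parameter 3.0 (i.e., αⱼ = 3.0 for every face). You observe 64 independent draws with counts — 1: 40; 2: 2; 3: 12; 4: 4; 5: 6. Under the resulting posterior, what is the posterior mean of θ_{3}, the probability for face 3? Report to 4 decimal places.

0.1899

The Dirichlet prior is conjugate to the Multinomial likelihood: each posterior αⱼ = prior αⱼ + observed count nⱼ.
Posterior concentration: (43.0, 5.0, 15.0, 7.0, 9.0), total = 79.0.
E[θ_{3}|data] = α_{3}/Σα = 15.0/79.0 = 0.1899.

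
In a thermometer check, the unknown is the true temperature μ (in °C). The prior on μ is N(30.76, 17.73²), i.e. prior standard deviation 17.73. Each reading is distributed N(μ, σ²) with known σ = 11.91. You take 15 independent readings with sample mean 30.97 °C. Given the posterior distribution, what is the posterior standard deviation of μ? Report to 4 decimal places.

3.0299

For Normal data with known variance σ², a Normal(μ₀, σ₀²) prior on μ is conjugate. Posterior precision = 1/σ₀² + n/σ²; posterior mean is the precision-weighted average of μ₀ and x̄.
σ₀² = 17.73² = 314.3529, σ² = 11.91² = 141.8481; σ² + n·σ₀² = 141.8481 + 15·314.3529 = 4857.1416.
Posterior precision = 1/σ₀² + n/σ² = 1/314.3529 + 15/141.8481 = (σ² + n·σ₀²)/(σ₀²σ²) = 4857.1416/(314.3529·141.8481); posterior variance σₙ² = σ₀²σ²/(σ² + n·σ₀²) = 314.3529·141.8481/4857.1416 = 9.180371.
Posterior SD = √σₙ² = √(314.3529·141.8481/4857.1416) = 3.0299.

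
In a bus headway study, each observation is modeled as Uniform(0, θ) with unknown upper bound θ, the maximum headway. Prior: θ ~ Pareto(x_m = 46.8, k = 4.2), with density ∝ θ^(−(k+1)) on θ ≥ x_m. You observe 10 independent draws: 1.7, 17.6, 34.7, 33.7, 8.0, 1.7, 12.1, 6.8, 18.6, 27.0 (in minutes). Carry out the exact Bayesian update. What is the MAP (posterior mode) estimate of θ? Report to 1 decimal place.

A Pareto(scale x_m, shape k) prior on the upper bound θ of Uniform(0, θ) is conjugate: posterior is Pareto(max(x_m, max xᵢ), k + n).
Sample maximum = 34.7; prior scale x_m = 46.8 → posterior scale = max = 46.8.
Posterior shape = 4.2 + 10 = 14.2.
The Pareto density is decreasing on [x_m, ∞), so the mode is x_m = 46.8.

46.8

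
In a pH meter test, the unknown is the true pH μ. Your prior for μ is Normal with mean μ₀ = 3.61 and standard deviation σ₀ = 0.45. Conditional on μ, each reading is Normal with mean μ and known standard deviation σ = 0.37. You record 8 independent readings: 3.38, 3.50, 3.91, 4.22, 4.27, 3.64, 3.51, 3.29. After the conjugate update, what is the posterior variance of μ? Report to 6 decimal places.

0.015779

For Normal data with known variance σ², a Normal(μ₀, σ₀²) prior on μ is conjugate. Posterior precision = 1/σ₀² + n/σ²; posterior mean is the precision-weighted average of μ₀ and x̄.
σ₀² = 0.45² = 0.2025, σ² = 0.37² = 0.1369; σ² + n·σ₀² = 0.1369 + 8·0.2025 = 1.7569.
Posterior precision = 1/σ₀² + n/σ² = 1/0.2025 + 8/0.1369 = (σ² + n·σ₀²)/(σ₀²σ²) = 1.7569/(0.2025·0.1369); posterior variance σₙ² = σ₀²σ²/(σ² + n·σ₀²) = 0.2025·0.1369/1.7569 = 0.015779.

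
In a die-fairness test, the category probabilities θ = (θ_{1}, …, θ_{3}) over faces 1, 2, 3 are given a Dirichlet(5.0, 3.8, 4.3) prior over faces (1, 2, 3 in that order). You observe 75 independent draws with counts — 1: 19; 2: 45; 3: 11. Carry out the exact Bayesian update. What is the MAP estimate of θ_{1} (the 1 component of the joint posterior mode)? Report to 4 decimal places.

The Dirichlet prior is conjugate to the Multinomial likelihood: each posterior αⱼ = prior αⱼ + observed count nⱼ.
Posterior concentration: (24.0, 48.8, 15.3), total = 88.1.
Joint mode component: (α_{1}−1)/(Σα−K) = 23.0/85.1 = 0.2703.

0.2703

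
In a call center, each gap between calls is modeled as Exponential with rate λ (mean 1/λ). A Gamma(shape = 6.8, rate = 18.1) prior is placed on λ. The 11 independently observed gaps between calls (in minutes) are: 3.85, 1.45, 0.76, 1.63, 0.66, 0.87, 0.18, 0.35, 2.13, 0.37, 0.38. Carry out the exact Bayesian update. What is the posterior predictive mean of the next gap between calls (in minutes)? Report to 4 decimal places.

1.8292

With a Gamma(shape α, rate β) prior on the exponential rate λ, the posterior after n observations with total T = Σxᵢ is Gamma(α+n, β+T).
Sum of observations T = 12.63 minutes; n = 11.
Posterior: Gamma(6.8+11, 18.1+12.63) = Gamma(17.8, 30.73).
The predictive distribution for the next observation is Lomax; its mean is β/(α−1) = 30.73/16.8 = 1.8292.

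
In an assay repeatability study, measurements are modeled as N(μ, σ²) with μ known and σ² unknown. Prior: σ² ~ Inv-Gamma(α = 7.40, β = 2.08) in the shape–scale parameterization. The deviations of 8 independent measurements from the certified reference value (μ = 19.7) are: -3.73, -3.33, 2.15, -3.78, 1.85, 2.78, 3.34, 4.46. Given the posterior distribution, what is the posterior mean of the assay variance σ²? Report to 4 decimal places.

4.3399

With known mean μ and an Inverse-Gamma(α, β) prior on σ², the Normal likelihood is conjugate: posterior is Inv-Gamma(α + n/2, β + Σ(xᵢ−μ)²/2).
Σ(xᵢ−μ)² = (-3.73)² + (-3.33)² + (2.15)² + (-3.78)² + (1.85)² + (2.78)² + (3.34)² + (4.46)² = 86.1108.
Posterior: Inv-Gamma(7.40 + 8/2, 2.08 + 86.1108/2) = Inv-Gamma(11.40, 45.13540).
E[σ²|data] = β/(α−1) = 45.13540/10.40 = 4.3399.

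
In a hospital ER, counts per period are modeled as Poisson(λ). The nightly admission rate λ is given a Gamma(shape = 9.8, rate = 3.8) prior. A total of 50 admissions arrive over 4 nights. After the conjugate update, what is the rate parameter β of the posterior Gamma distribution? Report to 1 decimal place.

With a Gamma(shape α, rate β) prior, the Poisson likelihood is conjugate: the posterior is Gamma(α + ΣXᵢ, β + n).
Posterior: Gamma(α+S, β+n) = Gamma(9.8+50, 3.8+4) = Gamma(59.8, 7.8).
Posterior β = 7.8.

7.8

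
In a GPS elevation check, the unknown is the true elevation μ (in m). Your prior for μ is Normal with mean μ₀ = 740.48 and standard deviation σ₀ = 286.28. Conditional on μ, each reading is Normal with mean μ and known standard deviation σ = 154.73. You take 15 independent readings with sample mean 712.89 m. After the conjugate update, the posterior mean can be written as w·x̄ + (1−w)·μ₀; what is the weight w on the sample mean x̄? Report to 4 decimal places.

For Normal data with known variance σ², a Normal(μ₀, σ₀²) prior on μ is conjugate. Posterior precision = 1/σ₀² + n/σ²; posterior mean is the precision-weighted average of μ₀ and x̄.
σ₀² = 286.28² = 81956.2384, σ² = 154.73² = 23941.3729. Prior precision 1/σ₀² = 1/81956.2384; data precision n/σ² = 15/23941.3729.
w = (n/σ²)/(1/σ₀² + n/σ²) = n·σ₀²/(σ² + n·σ₀²) = 15·81956.2384/(23941.3729 + 15·81956.2384) = 1229343.576/1253284.9489 = 0.9809.

0.9809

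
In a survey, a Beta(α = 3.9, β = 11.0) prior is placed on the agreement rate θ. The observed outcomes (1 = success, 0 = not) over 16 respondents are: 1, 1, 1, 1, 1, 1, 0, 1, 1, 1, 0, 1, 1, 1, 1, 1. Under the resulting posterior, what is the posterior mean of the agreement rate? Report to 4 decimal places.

0.5793

The Beta prior is conjugate to a Binomial/Bernoulli likelihood; the update adds successes to α and failures to β.
Posterior: Beta(α+k, β+n−k) = Beta(3.9+14, 11.0+2) = Beta(17.9, 13.0).
Posterior mean = α/(α+β) = 17.9/30.9 = 0.5793.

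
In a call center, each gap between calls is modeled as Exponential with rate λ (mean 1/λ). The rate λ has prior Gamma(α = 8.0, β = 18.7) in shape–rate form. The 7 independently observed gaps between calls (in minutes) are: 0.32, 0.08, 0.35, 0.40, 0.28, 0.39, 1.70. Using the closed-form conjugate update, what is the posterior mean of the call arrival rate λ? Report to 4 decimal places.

0.6751

With a Gamma(shape α, rate β) prior on the exponential rate λ, the posterior after n observations with total T = Σxᵢ is Gamma(α+n, β+T).
Sum of observations T = 3.52 minutes; n = 7.
Posterior: Gamma(8.0+7, 18.7+3.52) = Gamma(15.0, 22.22).
Posterior mean of λ = α/β = 15.0/22.22 = 0.6751.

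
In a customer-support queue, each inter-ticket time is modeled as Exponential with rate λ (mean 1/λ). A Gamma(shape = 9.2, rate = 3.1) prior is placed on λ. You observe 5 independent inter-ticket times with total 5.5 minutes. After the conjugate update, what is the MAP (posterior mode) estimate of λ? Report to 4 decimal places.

With a Gamma(shape α, rate β) prior on the exponential rate λ, the posterior after n observations with total T = Σxᵢ is Gamma(α+n, β+T).
Posterior: Gamma(9.2+5, 3.1+5.5) = Gamma(14.2, 8.6).
Mode = (α−1)/β = 1.5349.

1.5349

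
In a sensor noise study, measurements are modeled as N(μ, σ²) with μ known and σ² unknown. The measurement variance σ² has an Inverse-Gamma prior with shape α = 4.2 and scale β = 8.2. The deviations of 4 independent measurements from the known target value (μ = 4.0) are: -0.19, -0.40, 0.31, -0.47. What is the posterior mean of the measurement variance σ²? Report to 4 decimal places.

With known mean μ and an Inverse-Gamma(α, β) prior on σ², the Normal likelihood is conjugate: posterior is Inv-Gamma(α + n/2, β + Σ(xᵢ−μ)²/2).
Σ(xᵢ−μ)² = (-0.19)² + (-0.40)² + (0.31)² + (-0.47)² = 0.5131.
Posterior: Inv-Gamma(4.2 + 4/2, 8.2 + 0.5131/2) = Inv-Gamma(6.20, 8.45655).
E[σ²|data] = β/(α−1) = 8.45655/5.20 = 1.6263.

1.6263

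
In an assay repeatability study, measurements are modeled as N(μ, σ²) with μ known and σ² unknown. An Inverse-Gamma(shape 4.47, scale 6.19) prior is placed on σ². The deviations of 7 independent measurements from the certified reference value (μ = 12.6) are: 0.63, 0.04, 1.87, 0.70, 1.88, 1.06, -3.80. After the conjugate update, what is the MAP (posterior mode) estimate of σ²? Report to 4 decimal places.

1.9991

With known mean μ and an Inverse-Gamma(α, β) prior on σ², the Normal likelihood is conjugate: posterior is Inv-Gamma(α + n/2, β + Σ(xᵢ−μ)²/2).
Σ(xᵢ−μ)² = (0.63)² + (0.04)² + (1.87)² + (0.70)² + (1.88)² + (1.06)² + (-3.80)² = 23.4834.
Posterior: Inv-Gamma(4.47 + 7/2, 6.19 + 23.4834/2) = Inv-Gamma(7.97, 17.93170).
Mode = β/(α+1) = 17.93170/8.97 = 1.9991.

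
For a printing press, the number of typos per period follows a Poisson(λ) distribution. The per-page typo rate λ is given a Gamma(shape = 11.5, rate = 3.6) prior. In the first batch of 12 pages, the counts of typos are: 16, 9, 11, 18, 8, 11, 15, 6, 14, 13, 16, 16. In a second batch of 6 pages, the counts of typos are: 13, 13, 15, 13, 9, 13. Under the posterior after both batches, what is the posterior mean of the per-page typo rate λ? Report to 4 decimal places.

With a Gamma(shape α, rate β) prior, the Poisson likelihood is conjugate: the posterior is Gamma(α + ΣXᵢ, β + n).
Batch 1: sum of counts S = 153 over n = 12 pages.
After batch 1: Gamma(α+S, β+n) = Gamma(11.5+153, 3.6+12) = Gamma(164.5, 15.6).
Batch 2: sum of counts S = 76 over n = 6 pages.
After batch 2: Gamma(α+S, β+n) = Gamma(164.5+76, 15.6+6) = Gamma(240.5, 21.6).
Posterior mean = α/β = 240.5/21.6 = 11.1343.

11.1343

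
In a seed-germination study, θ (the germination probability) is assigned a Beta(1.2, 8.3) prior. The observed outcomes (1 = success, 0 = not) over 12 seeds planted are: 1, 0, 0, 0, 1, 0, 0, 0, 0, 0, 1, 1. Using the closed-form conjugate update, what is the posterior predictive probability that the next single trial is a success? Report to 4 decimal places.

The Beta prior is conjugate to a Binomial/Bernoulli likelihood; the update adds successes to α and failures to β.
Posterior: Beta(α+k, β+n−k) = Beta(1.2+4, 8.3+8) = Beta(5.2, 16.3).
For a single future Bernoulli trial, P(success | data) = α/(α+β) = 0.2419.

0.2419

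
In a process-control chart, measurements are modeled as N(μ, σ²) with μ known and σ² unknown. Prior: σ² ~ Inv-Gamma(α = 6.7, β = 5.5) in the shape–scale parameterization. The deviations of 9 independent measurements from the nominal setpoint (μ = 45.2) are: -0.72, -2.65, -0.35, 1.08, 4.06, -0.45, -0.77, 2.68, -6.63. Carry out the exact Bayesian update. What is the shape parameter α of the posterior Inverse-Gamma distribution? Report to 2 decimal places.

With known mean μ and an Inverse-Gamma(α, β) prior on σ², the Normal likelihood is conjugate: posterior is Inv-Gamma(α + n/2, β + Σ(xᵢ−μ)²/2).
Σ(xᵢ−μ)² = (-0.72)² + (-2.65)² + (-0.35)² + (1.08)² + (4.06)² + (-0.45)² + (-0.77)² + (2.68)² + (-6.63)² = 77.2481.
Posterior: Inv-Gamma(6.7 + 9/2, 5.5 + 77.2481/2) = Inv-Gamma(11.20, 44.12405).
Posterior α = 11.20.

11.20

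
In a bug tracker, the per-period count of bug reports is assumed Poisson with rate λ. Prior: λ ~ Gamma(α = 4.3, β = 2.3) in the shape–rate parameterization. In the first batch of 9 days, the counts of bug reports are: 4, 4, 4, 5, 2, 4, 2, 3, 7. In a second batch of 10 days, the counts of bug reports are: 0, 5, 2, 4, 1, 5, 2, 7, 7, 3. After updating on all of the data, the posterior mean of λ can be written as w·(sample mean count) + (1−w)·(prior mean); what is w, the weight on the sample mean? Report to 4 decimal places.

0.8920

With a Gamma(shape α, rate β) prior, the Poisson likelihood is conjugate: the posterior is Gamma(α + ΣXᵢ, β + n).
Total number of days: n = 9 + 10 = 19.
Posterior mean = (α₀+S)/(β₀+n) = [n/(β₀+n)]·(S/n) + [β₀/(β₀+n)]·(α₀/β₀), so only n and β₀ enter the weight.
Weight on data w = n/(β₀+n) = 19/(2.3+19) = 19/21.3 = 0.8920.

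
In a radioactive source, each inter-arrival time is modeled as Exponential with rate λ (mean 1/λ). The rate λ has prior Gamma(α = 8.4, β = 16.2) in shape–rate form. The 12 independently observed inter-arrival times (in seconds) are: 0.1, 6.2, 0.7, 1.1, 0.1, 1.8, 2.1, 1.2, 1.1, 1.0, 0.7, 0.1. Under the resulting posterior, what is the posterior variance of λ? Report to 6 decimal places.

With a Gamma(shape α, rate β) prior on the exponential rate λ, the posterior after n observations with total T = Σxᵢ is Gamma(α+n, β+T).
Sum of observations T = 16.2 seconds; n = 12.
Posterior: Gamma(8.4+12, 16.2+16.2) = Gamma(20.4, 32.4).
Var = α/β² = 0.019433.

0.019433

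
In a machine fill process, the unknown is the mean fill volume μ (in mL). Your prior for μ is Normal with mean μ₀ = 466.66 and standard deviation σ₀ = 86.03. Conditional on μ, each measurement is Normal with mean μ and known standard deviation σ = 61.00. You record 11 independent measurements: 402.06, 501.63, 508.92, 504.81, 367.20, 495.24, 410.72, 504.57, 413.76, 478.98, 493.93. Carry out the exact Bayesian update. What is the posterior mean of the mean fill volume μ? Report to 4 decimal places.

For Normal data with known variance σ², a Normal(μ₀, σ₀²) prior on μ is conjugate. Posterior precision = 1/σ₀² + n/σ²; posterior mean is the precision-weighted average of μ₀ and x̄.
Σxᵢ = 402.06 + 501.63 + 508.92 + 504.81 + 367.20 + 495.24 + 410.72 + 504.57 + 413.76 + 478.98 + 493.93 = 5081.82, so n·x̄ = 5081.82.
σ₀² = 86.03² = 7401.1609, σ² = 61.00² = 3721; σ² + n·σ₀² = 3721 + 11·7401.1609 = 85133.7699.
Posterior mean = (μ₀/σ₀² + n·x̄/σ²)/(1/σ₀² + n/σ²) = (σ²·μ₀ + σ₀²·n·x̄)/(σ² + n·σ₀²) = (3721·466.66 + 7401.1609·5081.82)/85133.7699 = 39347809.344838/85133.7699 = 462.1880.

462.1880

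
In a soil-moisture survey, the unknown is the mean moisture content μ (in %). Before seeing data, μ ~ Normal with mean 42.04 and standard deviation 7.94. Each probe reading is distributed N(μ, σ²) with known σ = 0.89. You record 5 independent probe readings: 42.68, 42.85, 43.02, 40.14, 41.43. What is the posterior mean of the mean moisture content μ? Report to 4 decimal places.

42.0240

For Normal data with known variance σ², a Normal(μ₀, σ₀²) prior on μ is conjugate. Posterior precision = 1/σ₀² + n/σ²; posterior mean is the precision-weighted average of μ₀ and x̄.
Σxᵢ = 42.68 + 42.85 + 43.02 + 40.14 + 41.43 = 210.12, so n·x̄ = 210.12.
σ₀² = 7.94² = 63.0436, σ² = 0.89² = 0.7921; σ² + n·σ₀² = 0.7921 + 5·63.0436 = 316.0101.
Posterior mean = (μ₀/σ₀² + n·x̄/σ²)/(1/σ₀² + n/σ²) = (σ²·μ₀ + σ₀²·n·x̄)/(σ² + n·σ₀²) = (0.7921·42.04 + 63.0436·210.12)/316.0101 = 13280.021116/316.0101 = 42.0240.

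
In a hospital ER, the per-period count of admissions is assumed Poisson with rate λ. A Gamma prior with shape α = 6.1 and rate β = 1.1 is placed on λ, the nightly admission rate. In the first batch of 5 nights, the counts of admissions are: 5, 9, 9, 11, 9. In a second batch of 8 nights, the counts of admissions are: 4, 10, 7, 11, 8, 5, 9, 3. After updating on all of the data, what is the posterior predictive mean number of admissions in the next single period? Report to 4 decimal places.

7.5248

With a Gamma(shape α, rate β) prior, the Poisson likelihood is conjugate: the posterior is Gamma(α + ΣXᵢ, β + n).
Batch 1: sum of counts S = 43 over n = 5 nights.
After batch 1: Gamma(α+S, β+n) = Gamma(6.1+43, 1.1+5) = Gamma(49.1, 6.1).
Batch 2: sum of counts S = 57 over n = 8 nights.
After batch 2: Gamma(α+S, β+n) = Gamma(49.1+57, 6.1+8) = Gamma(106.1, 14.1).
The predictive distribution for one future period is NegBinom with mean α/β = 7.5248.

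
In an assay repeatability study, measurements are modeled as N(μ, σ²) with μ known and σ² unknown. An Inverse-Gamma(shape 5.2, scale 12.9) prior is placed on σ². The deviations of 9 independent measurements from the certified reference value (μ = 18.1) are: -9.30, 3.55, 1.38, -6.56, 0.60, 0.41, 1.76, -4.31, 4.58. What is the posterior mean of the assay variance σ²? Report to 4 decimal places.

With known mean μ and an Inverse-Gamma(α, β) prior on σ², the Normal likelihood is conjugate: posterior is Inv-Gamma(α + n/2, β + Σ(xᵢ−μ)²/2).
Σ(xᵢ−μ)² = (-9.30)² + (3.55)² + (1.38)² + (-6.56)² + (0.60)² + (0.41)² + (1.76)² + (-4.31)² + (4.58)² = 187.2087.
Posterior: Inv-Gamma(5.2 + 9/2, 12.9 + 187.2087/2) = Inv-Gamma(9.70, 106.50435).
E[σ²|data] = β/(α−1) = 106.50435/8.70 = 12.2419.

12.2419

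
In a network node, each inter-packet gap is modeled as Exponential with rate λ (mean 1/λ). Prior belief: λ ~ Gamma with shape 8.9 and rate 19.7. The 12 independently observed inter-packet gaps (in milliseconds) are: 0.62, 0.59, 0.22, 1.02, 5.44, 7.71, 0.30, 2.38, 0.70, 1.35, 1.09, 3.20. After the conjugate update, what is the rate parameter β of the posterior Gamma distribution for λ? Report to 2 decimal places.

With a Gamma(shape α, rate β) prior on the exponential rate λ, the posterior after n observations with total T = Σxᵢ is Gamma(α+n, β+T).
Sum of observations T = 24.62 milliseconds; n = 12.
Posterior: Gamma(8.9+12, 19.7+24.62) = Gamma(20.9, 44.32).
Posterior β = 44.32.

44.32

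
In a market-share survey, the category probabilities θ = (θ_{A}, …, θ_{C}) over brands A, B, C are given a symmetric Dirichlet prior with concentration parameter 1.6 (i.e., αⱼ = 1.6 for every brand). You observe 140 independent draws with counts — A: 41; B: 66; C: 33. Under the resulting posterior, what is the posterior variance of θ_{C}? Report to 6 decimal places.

0.001247

The Dirichlet prior is conjugate to the Multinomial likelihood: each posterior αⱼ = prior αⱼ + observed count nⱼ.
Posterior concentration: (42.6, 67.6, 34.6), total = 144.8.
Var[θ_j] = α_j(Σα−α_j)/((Σα)²(Σα+1)) = 34.6·110.2/(144.8²·145.8) = 0.001247.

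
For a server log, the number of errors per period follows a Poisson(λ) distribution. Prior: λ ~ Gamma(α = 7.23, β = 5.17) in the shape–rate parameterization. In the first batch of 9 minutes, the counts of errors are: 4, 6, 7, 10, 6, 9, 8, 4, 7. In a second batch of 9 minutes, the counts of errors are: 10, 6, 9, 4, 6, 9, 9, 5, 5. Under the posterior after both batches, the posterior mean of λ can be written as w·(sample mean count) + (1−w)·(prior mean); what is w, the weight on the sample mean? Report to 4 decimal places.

0.7769

With a Gamma(shape α, rate β) prior, the Poisson likelihood is conjugate: the posterior is Gamma(α + ΣXᵢ, β + n).
Total number of minutes: n = 9 + 9 = 18.
Posterior mean = (α₀+S)/(β₀+n) = [n/(β₀+n)]·(S/n) + [β₀/(β₀+n)]·(α₀/β₀), so only n and β₀ enter the weight.
Weight on data w = n/(β₀+n) = 18/(5.17+18) = 18/23.17 = 0.7769.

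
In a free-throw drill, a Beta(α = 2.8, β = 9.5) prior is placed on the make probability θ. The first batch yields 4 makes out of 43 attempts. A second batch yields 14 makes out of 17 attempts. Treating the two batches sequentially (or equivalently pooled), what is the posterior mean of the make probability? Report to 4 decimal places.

The Beta prior is conjugate to a Binomial/Bernoulli likelihood; the update adds successes to α and failures to β.
After batch 1: Beta(2.8+4, 9.5+39) = Beta(6.8, 48.5).
After batch 2: Beta(6.8+14, 48.5+3) = Beta(20.8, 51.5).
Posterior mean = α/(α+β) = 20.8/72.3 = 0.2877.

0.2877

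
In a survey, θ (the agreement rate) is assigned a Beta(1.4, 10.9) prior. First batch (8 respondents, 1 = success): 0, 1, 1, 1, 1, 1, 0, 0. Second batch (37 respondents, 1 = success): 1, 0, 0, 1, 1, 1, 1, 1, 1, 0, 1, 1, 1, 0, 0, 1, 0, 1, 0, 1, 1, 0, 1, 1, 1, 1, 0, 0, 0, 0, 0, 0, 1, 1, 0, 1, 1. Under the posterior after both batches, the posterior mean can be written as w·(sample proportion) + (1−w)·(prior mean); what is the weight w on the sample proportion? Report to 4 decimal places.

The Beta prior is conjugate to a Binomial/Bernoulli likelihood; the update adds successes to α and failures to β.
Total number of respondents: n = 8 + 37 = 45.
Posterior mean = (α₀+k)/(α₀+β₀+n) = [n/(α₀+β₀+n)]·(k/n) + [(α₀+β₀)/(α₀+β₀+n)]·α₀/(α₀+β₀), so only n and the prior enter the weight.
The weight on the data is w = n/(α₀+β₀+n) = 45/(1.4+10.9+45) = 45/57.3 = 0.7853.

0.7853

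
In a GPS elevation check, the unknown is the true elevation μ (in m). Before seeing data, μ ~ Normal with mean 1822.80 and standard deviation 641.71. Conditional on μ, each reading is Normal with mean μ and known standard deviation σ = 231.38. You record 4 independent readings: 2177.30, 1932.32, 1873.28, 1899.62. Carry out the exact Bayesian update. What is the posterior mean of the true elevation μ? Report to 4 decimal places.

1965.9764

For Normal data with known variance σ², a Normal(μ₀, σ₀²) prior on μ is conjugate. Posterior precision = 1/σ₀² + n/σ²; posterior mean is the precision-weighted average of μ₀ and x̄.
Σxᵢ = 2177.30 + 1932.32 + 1873.28 + 1899.62 = 7882.52, so n·x̄ = 7882.52.
σ₀² = 641.71² = 411791.7241, σ² = 231.38² = 53536.7044; σ² + n·σ₀² = 53536.7044 + 4·411791.7241 = 1700703.6008.
Posterior mean = (μ₀/σ₀² + n·x̄/σ²)/(1/σ₀² + n/σ²) = (σ²·μ₀ + σ₀²·n·x̄)/(σ² + n·σ₀²) = (53536.7044·1822.80 + 411791.7241·7882.52)/1700703.6008 = 3343543205.833052/1700703.6008 = 1965.9764.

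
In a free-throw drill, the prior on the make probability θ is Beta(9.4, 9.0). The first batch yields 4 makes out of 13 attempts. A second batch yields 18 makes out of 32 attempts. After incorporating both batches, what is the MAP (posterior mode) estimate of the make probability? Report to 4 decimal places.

The Beta prior is conjugate to a Binomial/Bernoulli likelihood; the update adds successes to α and failures to β.
After batch 1: Beta(9.4+4, 9.0+9) = Beta(13.4, 18.0).
After batch 2: Beta(13.4+18, 18.0+14) = Beta(31.4, 32.0).
Mode of Beta(a,b) for a,b>1 is (a−1)/(a+b−2) = 30.4/61.4 = 0.4951.

0.4951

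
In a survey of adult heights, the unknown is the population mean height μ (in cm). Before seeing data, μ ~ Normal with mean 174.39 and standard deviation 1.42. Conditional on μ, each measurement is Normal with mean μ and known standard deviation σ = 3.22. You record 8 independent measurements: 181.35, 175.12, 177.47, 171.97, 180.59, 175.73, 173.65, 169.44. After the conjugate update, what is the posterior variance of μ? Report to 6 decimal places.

0.788949

For Normal data with known variance σ², a Normal(μ₀, σ₀²) prior on μ is conjugate. Posterior precision = 1/σ₀² + n/σ²; posterior mean is the precision-weighted average of μ₀ and x̄.
σ₀² = 1.42² = 2.0164, σ² = 3.22² = 10.3684; σ² + n·σ₀² = 10.3684 + 8·2.0164 = 26.4996.
Posterior precision = 1/σ₀² + n/σ² = 1/2.0164 + 8/10.3684 = (σ² + n·σ₀²)/(σ₀²σ²) = 26.4996/(2.0164·10.3684); posterior variance σₙ² = σ₀²σ²/(σ² + n·σ₀²) = 2.0164·10.3684/26.4996 = 0.788949.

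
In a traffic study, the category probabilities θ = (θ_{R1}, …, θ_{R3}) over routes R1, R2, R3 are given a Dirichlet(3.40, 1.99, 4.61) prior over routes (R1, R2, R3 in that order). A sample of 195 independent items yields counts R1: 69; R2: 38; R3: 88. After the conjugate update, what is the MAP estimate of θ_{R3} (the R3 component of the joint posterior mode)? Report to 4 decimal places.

0.4535

The Dirichlet prior is conjugate to the Multinomial likelihood: each posterior αⱼ = prior αⱼ + observed count nⱼ.
Posterior concentration: (72.40, 39.99, 92.61), total = 205.00.
Joint mode component: (α_{R3}−1)/(Σα−K) = 91.61/202.00 = 0.4535.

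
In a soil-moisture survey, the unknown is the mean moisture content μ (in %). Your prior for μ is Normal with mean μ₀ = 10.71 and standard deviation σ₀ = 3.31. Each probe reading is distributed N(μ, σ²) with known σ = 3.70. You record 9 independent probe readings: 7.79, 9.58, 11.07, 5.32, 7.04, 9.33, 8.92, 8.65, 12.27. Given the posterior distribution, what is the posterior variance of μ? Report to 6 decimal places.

1.335671

For Normal data with known variance σ², a Normal(μ₀, σ₀²) prior on μ is conjugate. Posterior precision = 1/σ₀² + n/σ²; posterior mean is the precision-weighted average of μ₀ and x̄.
σ₀² = 3.31² = 10.9561, σ² = 3.70² = 13.69; σ² + n·σ₀² = 13.69 + 9·10.9561 = 112.2949.
Posterior precision = 1/σ₀² + n/σ² = 1/10.9561 + 9/13.69 = (σ² + n·σ₀²)/(σ₀²σ²) = 112.2949/(10.9561·13.69); posterior variance σₙ² = σ₀²σ²/(σ² + n·σ₀²) = 10.9561·13.69/112.2949 = 1.335671.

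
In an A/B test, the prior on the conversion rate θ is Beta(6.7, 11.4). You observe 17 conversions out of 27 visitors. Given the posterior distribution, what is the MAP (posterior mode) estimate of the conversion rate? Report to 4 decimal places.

0.5267

The Beta prior is conjugate to a Binomial/Bernoulli likelihood; the update adds successes to α and failures to β.
Posterior: Beta(α+k, β+n−k) = Beta(6.7+17, 11.4+10) = Beta(23.7, 21.4).
Mode of Beta(a,b) for a,b>1 is (a−1)/(a+b−2) = 22.7/43.1 = 0.5267.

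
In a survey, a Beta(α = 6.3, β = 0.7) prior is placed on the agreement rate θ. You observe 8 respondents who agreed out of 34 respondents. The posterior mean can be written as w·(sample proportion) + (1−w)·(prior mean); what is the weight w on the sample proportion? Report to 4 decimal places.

The Beta prior is conjugate to a Binomial/Bernoulli likelihood; the update adds successes to α and failures to β.
Posterior mean = (α₀+k)/(α₀+β₀+n) = [n/(α₀+β₀+n)]·(k/n) + [(α₀+β₀)/(α₀+β₀+n)]·α₀/(α₀+β₀), so only n and the prior enter the weight.
The weight on the data is w = n/(α₀+β₀+n) = 34/(6.3+0.7+34) = 34/41.0 = 0.8293.

0.8293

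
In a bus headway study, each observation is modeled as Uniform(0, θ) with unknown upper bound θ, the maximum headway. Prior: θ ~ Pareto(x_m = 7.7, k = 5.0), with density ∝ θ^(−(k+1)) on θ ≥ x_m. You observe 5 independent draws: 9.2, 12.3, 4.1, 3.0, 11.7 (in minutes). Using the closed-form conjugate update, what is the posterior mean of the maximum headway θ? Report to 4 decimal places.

13.6667

A Pareto(scale x_m, shape k) prior on the upper bound θ of Uniform(0, θ) is conjugate: posterior is Pareto(max(x_m, max xᵢ), k + n).
Sample maximum = 12.3; prior scale x_m = 7.7 → posterior scale = max = 12.3.
Posterior shape = 5.0 + 5 = 10.0.
E[θ|data] = k·x_m/(k−1) = 10.0·12.3/9.0 = 13.6667.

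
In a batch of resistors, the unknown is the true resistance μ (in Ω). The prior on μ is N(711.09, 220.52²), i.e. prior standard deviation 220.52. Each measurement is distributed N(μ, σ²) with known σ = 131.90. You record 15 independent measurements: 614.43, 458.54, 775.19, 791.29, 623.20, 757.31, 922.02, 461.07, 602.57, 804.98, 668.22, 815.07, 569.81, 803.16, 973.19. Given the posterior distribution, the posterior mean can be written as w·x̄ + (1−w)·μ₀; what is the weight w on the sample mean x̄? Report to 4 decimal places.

For Normal data with known variance σ², a Normal(μ₀, σ₀²) prior on μ is conjugate. Posterior precision = 1/σ₀² + n/σ²; posterior mean is the precision-weighted average of μ₀ and x̄.
σ₀² = 220.52² = 48629.0704, σ² = 131.90² = 17397.61. Prior precision 1/σ₀² = 1/48629.0704; data precision n/σ² = 15/17397.61.
w = (n/σ²)/(1/σ₀² + n/σ²) = n·σ₀²/(σ² + n·σ₀²) = 15·48629.0704/(17397.61 + 15·48629.0704) = 729436.056/746833.666 = 0.9767.

0.9767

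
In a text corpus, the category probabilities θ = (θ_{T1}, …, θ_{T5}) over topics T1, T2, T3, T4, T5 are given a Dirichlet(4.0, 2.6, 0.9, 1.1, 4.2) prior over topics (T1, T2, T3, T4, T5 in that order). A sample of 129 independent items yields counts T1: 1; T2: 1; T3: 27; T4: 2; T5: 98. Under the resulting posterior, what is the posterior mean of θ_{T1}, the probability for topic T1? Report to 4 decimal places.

0.0353

The Dirichlet prior is conjugate to the Multinomial likelihood: each posterior αⱼ = prior αⱼ + observed count nⱼ.
Posterior concentration: (5.0, 3.6, 27.9, 3.1, 102.2), total = 141.8.
E[θ_{T1}|data] = α_{T1}/Σα = 5.0/141.8 = 0.0353.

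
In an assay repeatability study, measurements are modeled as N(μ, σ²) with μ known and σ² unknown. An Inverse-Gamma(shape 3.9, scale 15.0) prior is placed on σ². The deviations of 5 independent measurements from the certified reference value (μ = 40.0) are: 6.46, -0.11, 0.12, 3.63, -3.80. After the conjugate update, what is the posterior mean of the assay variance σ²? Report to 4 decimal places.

9.2014

With known mean μ and an Inverse-Gamma(α, β) prior on σ², the Normal likelihood is conjugate: posterior is Inv-Gamma(α + n/2, β + Σ(xᵢ−μ)²/2).
Σ(xᵢ−μ)² = (6.46)² + (-0.11)² + (0.12)² + (3.63)² + (-3.80)² = 69.3750.
Posterior: Inv-Gamma(3.9 + 5/2, 15.0 + 69.3750/2) = Inv-Gamma(6.40, 49.68750).
E[σ²|data] = β/(α−1) = 49.68750/5.40 = 9.2014.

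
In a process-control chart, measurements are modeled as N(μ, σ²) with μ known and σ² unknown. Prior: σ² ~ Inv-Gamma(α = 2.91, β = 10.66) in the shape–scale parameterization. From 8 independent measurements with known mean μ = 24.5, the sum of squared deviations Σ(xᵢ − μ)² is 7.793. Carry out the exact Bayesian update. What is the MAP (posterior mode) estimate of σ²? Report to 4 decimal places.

With known mean μ and an Inverse-Gamma(α, β) prior on σ², the Normal likelihood is conjugate: posterior is Inv-Gamma(α + n/2, β + Σ(xᵢ−μ)²/2).
Posterior: Inv-Gamma(2.91 + 8/2, 10.66 + 7.793/2) = Inv-Gamma(6.91, 14.5565).
Mode = β/(α+1) = 14.5565/7.91 = 1.8403.

1.8403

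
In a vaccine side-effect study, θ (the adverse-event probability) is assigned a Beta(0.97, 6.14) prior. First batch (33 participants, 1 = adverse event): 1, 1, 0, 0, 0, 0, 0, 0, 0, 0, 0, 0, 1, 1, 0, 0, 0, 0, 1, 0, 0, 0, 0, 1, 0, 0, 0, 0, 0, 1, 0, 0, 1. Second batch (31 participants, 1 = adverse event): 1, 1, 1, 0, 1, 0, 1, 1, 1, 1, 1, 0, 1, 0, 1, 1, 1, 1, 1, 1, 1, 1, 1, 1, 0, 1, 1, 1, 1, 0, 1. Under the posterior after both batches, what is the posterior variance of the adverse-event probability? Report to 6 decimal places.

The Beta prior is conjugate to a Binomial/Bernoulli likelihood; the update adds successes to α and failures to β.
After batch 1: Beta(0.97+8, 6.14+25) = Beta(8.97, 31.14).
After batch 2: Beta(8.97+25, 31.14+6) = Beta(33.97, 37.14).
Var = αβ/((α+β)²(α+β+1)) = 33.97·37.14/(71.11²·72.11) = 0.003460.

0.003460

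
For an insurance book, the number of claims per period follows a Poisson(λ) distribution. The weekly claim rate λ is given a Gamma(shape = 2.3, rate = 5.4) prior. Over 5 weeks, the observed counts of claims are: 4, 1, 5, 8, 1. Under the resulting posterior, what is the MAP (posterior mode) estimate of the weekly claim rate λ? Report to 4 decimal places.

With a Gamma(shape α, rate β) prior, the Poisson likelihood is conjugate: the posterior is Gamma(α + ΣXᵢ, β + n).
Sum of counts S = 19 over n = 5 weeks.
Posterior: Gamma(α+S, β+n) = Gamma(2.3+19, 5.4+5) = Gamma(21.3, 10.4).
Mode of Gamma(α,β) for α≥1 is (α−1)/β = 20.3/10.4 = 1.9519.

1.9519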